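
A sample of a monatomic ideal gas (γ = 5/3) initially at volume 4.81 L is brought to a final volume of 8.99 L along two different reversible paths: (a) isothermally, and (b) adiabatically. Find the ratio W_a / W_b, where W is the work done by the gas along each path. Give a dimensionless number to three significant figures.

W_a / W_b ≈ 1.22

Path (a) isothermal: W = P₁V₁ ln(V₂/V₁) → W_a/(P₁V₁) = 0.6254.
Path (b) adiabatic: W = P₁V₁(1 − (V₁/V₂)^(γ−1))/(γ−1) → W_b/(P₁V₁) = 0.5114.
W_a / W_b = 0.6254 / 0.5114 = 1.223.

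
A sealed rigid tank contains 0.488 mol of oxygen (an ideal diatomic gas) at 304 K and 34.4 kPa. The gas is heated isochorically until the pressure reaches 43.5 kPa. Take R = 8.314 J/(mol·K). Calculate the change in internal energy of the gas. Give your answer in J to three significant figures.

Constant volume ⇒ W = 0, so Q = ΔU = nCᵥΔT with Cᵥ = 5R/2 = 20.79 J/(mol·K).
At constant V, T₂/T₁ = P₂/P₁ ⇒ ΔT = T₁(P₂/P₁ − 1) = 304·(43.5/34.4 − 1) = 80.42 K.
ΔU = (0.488)(20.79)(80.42) = 815.7 J.

ΔU ≈ 816 J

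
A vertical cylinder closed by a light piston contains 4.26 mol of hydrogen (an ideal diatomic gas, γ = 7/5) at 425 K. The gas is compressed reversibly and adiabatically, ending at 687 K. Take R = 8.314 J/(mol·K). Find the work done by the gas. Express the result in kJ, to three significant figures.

Adiabatic ⇒ Q = 0, so W_by = −ΔU = nCᵥ(T₁ − T₂).
Cᵥ = 5R/2 = 20.79 J/(mol·K).
W = (4.26)(20.79)(425 − 687) = -23199 J.

W ≈ -23.2 kJ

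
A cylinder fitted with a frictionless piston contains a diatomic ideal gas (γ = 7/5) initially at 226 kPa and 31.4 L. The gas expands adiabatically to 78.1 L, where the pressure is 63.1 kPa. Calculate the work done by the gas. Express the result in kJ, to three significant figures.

W ≈ 5.42 kJ

Adiabatic: W = (P₁V₁ − P₂V₂)/(γ − 1) with γ = 7/5.
P₁V₁ = 7096 J, P₂V₂ = 4928 J.
W = (7096 − 4928) / 0.4 = 5421 J.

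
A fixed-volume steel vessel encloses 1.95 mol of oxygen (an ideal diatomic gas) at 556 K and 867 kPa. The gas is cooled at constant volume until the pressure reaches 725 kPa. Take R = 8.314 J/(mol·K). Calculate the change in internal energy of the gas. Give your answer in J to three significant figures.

ΔU ≈ -3690 J

Constant volume ⇒ W = 0, so Q = ΔU = nCᵥΔT with Cᵥ = 5R/2 = 20.79 J/(mol·K).
At constant V, T₂/T₁ = P₂/P₁ ⇒ ΔT = T₁(P₂/P₁ − 1) = 556·(725/867 − 1) = -91.06 K.
ΔU = (1.95)(20.79)(-91.06) = -3691 J.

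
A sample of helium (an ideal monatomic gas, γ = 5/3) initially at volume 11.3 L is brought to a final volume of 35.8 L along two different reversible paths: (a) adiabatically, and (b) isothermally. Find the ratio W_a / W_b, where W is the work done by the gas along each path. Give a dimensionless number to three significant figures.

W_a / W_b ≈ 0.698

Path (a) adiabatic: W = P₁V₁(1 − (V₁/V₂)^(γ−1))/(γ−1) → W_a/(P₁V₁) = 0.8046.
Path (b) isothermal: W = P₁V₁ ln(V₂/V₁) → W_b/(P₁V₁) = 1.153.
W_a / W_b = 0.8046 / 1.153 = 0.6978.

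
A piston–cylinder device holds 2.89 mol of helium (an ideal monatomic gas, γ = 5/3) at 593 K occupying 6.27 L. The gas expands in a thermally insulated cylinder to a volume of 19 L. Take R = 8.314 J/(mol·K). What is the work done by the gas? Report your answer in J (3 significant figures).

Adiabatic: TV^(γ−1) = const with γ = 5/3.
T₂ = T₁ (V₁/V₂)^(γ−1) = 593 × (6.27/19)^0.667 = 593 × 0.4775 = 283.2 K.
W_by = nCᵥ(T₁ − T₂) = (2.89)(12.47)(593 − 283.2) = 11166 J.

W ≈ 11200 J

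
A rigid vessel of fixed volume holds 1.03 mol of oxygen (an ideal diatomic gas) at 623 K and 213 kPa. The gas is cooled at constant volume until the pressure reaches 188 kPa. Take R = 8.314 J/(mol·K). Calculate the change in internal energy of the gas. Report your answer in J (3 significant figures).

Constant volume ⇒ W = 0, so Q = ΔU = nCᵥΔT with Cᵥ = 5R/2 = 20.79 J/(mol·K).
At constant V, T₂/T₁ = P₂/P₁ ⇒ ΔT = T₁(P₂/P₁ − 1) = 623·(188/213 − 1) = -73.12 K.
ΔU = (1.03)(20.79)(-73.12) = -1565 J.

ΔU ≈ -1570 J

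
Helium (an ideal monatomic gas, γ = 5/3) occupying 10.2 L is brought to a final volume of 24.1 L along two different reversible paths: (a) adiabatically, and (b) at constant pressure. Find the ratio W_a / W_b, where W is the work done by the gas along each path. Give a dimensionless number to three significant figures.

W_a / W_b ≈ 0.480

Path (a) adiabatic: W = P₁V₁(1 − (V₁/V₂)^(γ−1))/(γ−1) → W_a/(P₁V₁) = 0.6544.
Path (b) isobaric: W = P₁(V₂ − V₁) → W_b/(P₁V₁) = 1.363.
W_a / W_b = 0.6544 / 1.363 = 0.4802.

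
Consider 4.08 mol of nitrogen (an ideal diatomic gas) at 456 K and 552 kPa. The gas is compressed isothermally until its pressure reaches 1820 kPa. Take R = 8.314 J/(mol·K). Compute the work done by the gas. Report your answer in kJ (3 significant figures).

Isothermal process: W = nRT ln(V₂/V₁) = nRT ln(P₁/P₂).
W = (4.08)(8.314)(456) × ln(552/1820)
  = 15468 × ln(0.3033) = 15468 × -1.193
W_by_gas = -18454 J.

W ≈ -18.5 kJ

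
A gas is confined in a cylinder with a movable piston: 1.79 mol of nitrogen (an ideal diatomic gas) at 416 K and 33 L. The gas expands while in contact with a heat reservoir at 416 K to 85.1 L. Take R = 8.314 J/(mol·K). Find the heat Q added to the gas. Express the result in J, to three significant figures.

Isothermal ⇒ ΔU = 0, so Q = W = nRT ln(V₂/V₁).
Q = (1.79)(8.314)(416) ln(85.1/33) = 6191 × 0.9473 = 5865 J.

Q ≈ 5860 J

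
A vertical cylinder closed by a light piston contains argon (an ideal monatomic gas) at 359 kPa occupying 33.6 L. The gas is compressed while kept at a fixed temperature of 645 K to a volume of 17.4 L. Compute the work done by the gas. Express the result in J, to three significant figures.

W ≈ -7940 J

Isothermal: W = nRT ln(V₂/V₁) = P₁V₁ ln(V₂/V₁).
P₁V₁ = (359 kPa)(33.6 L) = 12062 J.
W = 12062 × ln(17.4/33.6) = 12062 × -0.6581
W_by_gas = -7938 J.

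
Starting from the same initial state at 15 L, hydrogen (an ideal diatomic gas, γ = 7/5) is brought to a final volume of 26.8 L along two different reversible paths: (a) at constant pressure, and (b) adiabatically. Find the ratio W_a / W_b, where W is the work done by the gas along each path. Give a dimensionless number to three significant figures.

W_a / W_b ≈ 1.52

Path (a) isobaric: W = P₁(V₂ − V₁) → W_a/(P₁V₁) = 0.7867.
Path (b) adiabatic: W = P₁V₁(1 − (V₁/V₂)^(γ−1))/(γ−1) → W_b/(P₁V₁) = 0.5179.
W_a / W_b = 0.7867 / 0.5179 = 1.519.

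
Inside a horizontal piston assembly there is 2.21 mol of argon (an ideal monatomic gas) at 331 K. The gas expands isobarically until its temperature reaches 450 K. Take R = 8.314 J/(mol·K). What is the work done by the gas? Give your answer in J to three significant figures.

Isobaric: W = P ΔV = nR ΔT.
W = (2.21)(8.314)(450 − 331) = 2186 J.

W ≈ 2190 J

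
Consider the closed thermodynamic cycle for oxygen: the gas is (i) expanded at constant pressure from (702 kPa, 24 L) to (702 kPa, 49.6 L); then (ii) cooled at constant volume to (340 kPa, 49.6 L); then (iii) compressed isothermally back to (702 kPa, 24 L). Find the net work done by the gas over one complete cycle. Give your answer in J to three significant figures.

Leg (i): W = PΔV = (702)(49.6 − 24) = 17971 J.
Leg (ii): W = 0.
Leg (iii): W = PᵢVᵢ ln(V_f/Vᵢ) = (16864) ln(24/49.6) = -12242 J.
W_net = 17971 − 12242 = 5729 J.

W_net ≈ 5730 J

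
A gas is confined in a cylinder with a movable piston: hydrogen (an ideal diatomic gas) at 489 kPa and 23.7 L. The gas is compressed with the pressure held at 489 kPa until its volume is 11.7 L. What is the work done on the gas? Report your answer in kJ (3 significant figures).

W ≈ 5.87 kJ

Isobaric: W = P ΔV.
W = (489 kPa)(11.7 − 23.7 L) = (489)(-12) = -5868 J.
Work on gas = −W_by = 5868 J.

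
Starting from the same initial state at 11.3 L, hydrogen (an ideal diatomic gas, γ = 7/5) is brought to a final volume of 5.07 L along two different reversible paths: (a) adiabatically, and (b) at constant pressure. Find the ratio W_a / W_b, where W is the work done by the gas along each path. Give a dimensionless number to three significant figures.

Path (a) adiabatic: W = P₁V₁(1 − (V₁/V₂)^(γ−1))/(γ−1) → W_a/(P₁V₁) = -0.9448.
Path (b) isobaric: W = P₁(V₂ − V₁) → W_b/(P₁V₁) = -0.5513.
W_a / W_b = -0.9448 / -0.5513 = 1.714.

W_a / W_b ≈ 1.71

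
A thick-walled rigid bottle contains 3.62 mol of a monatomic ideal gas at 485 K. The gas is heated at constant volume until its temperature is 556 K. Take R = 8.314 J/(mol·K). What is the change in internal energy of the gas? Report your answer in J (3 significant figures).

ΔU ≈ 3210 J

Constant volume ⇒ W = 0, so Q = ΔU = nCᵥΔT with Cᵥ = 3R/2 = 12.47 J/(mol·K).
ΔU = (3.62)(12.47)(556 − 485) = 3205 J.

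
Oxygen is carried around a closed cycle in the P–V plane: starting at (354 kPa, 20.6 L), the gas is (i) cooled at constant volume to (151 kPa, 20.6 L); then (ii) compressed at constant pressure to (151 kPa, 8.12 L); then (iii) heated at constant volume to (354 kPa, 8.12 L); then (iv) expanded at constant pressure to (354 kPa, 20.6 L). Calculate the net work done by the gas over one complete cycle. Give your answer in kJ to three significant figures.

W_net ≈ 2.53 kJ

Constant-volume legs do no work.
W(ii) = (151)(8.12 − 20.6) = -1884 J; W(iv) = (354)(20.6 − 8.12) = 4418 J.
W_net = -1884 + 4418 = 2533 J (the clockwise enclosed area).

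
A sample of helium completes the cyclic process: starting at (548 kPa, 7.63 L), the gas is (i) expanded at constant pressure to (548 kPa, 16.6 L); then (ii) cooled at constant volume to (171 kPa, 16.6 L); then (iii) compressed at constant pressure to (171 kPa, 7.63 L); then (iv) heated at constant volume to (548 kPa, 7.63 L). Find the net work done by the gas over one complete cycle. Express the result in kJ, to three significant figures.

Constant-volume legs do no work.
W(i) = (548)(16.6 − 7.63) = 4916 J; W(iii) = (171)(7.63 − 16.6) = -1534 J.
W_net = 4916 − 1534 = 3382 J (the clockwise enclosed area).

W_net ≈ 3.38 kJ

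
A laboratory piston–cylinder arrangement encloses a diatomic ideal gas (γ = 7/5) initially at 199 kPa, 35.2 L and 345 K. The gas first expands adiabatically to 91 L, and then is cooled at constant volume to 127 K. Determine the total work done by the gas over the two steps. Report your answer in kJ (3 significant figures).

W_total ≈ 5.54 kJ

Step 1 (adiabatic): W = (P₁V₁ − P₂V₂)/(γ−1) = (7005 − 4791)/0.4 = 5535 J.
Step 2 (isochoric): W = 0 (constant volume).
W_total = 5535 + 0 = 5535 J.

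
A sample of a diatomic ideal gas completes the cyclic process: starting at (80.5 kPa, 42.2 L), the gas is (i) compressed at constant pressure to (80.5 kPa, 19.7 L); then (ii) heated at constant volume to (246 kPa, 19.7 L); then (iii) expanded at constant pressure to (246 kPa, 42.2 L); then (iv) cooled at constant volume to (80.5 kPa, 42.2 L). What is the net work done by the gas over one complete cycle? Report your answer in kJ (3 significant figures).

Constant-volume legs do no work.
W(i) = (80.5)(19.7 − 42.2) = -1811 J; W(iii) = (246)(42.2 − 19.7) = 5535 J.
W_net = -1811 + 5535 = 3724 J (the clockwise enclosed area).

W_net ≈ 3.72 kJ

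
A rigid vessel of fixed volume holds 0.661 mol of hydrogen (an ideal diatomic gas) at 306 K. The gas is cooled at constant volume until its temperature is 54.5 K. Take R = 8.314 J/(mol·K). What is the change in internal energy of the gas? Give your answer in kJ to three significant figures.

Constant volume ⇒ W = 0, so Q = ΔU = nCᵥΔT with Cᵥ = 5R/2 = 20.79 J/(mol·K).
ΔU = (0.661)(20.79)(54.5 − 306) = -3455 J.

ΔU ≈ -3.46 kJ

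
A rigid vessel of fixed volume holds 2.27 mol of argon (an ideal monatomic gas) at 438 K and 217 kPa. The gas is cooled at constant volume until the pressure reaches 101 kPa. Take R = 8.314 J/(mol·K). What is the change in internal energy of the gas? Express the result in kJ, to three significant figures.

Constant volume ⇒ W = 0, so Q = ΔU = nCᵥΔT with Cᵥ = 3R/2 = 12.47 J/(mol·K).
At constant V, T₂/T₁ = P₂/P₁ ⇒ ΔT = T₁(P₂/P₁ − 1) = 438·(101/217 − 1) = -234.1 K.
ΔU = (2.27)(12.47)(-234.1) = -6628 J.

ΔU ≈ -6.63 kJ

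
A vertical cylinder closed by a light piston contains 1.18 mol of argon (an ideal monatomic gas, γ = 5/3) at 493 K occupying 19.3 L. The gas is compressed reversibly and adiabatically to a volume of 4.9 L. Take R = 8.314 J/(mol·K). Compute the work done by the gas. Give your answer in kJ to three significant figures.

W ≈ -10.8 kJ

Adiabatic: TV^(γ−1) = const with γ = 5/3.
T₂ = T₁ (V₁/V₂)^(γ−1) = 493 × (19.3/4.9)^0.667 = 493 × 2.494 = 1230 K.
W_by = nCᵥ(T₁ − T₂) = (1.18)(12.47)(493 − 1230) = -10839 J.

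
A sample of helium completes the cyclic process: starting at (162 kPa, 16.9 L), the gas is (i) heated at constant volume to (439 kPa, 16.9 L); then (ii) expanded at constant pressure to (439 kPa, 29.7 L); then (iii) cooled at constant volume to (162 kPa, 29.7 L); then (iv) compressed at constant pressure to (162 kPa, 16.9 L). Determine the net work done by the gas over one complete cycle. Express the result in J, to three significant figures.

Constant-volume legs do no work.
W(ii) = (439)(29.7 − 16.9) = 5619 J; W(iv) = (162)(16.9 − 29.7) = -2074 J.
W_net = 5619 − 2074 = 3546 J (the clockwise enclosed area).

W_net ≈ 3550 J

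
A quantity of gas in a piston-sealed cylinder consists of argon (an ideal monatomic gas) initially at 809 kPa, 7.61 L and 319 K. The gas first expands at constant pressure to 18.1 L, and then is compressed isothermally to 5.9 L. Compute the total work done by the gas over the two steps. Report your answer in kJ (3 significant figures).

Step 1 (isobaric): W = PΔV = (809 kPa)(18.1 − 7.61 L) = 8486 J.
After step 1: P = 809 kPa, V = 18.1 L, T = 758.7 K.
Step 2 (isothermal): W = P₁V₁ ln(V₂/V₁) = (14643) ln(5.9/18.1) = -16414 J.
W_total = 8486 − 16414 = -7928 J.

W_total ≈ -7.93 kJ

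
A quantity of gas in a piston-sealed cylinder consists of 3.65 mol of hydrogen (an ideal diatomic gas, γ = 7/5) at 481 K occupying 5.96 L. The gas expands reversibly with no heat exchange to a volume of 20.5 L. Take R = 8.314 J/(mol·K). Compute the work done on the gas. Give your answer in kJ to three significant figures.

W ≈ -14.2 kJ

Adiabatic: TV^(γ−1) = const with γ = 7/5.
T₂ = T₁ (V₁/V₂)^(γ−1) = 481 × (5.96/20.5)^0.4 = 481 × 0.6101 = 293.5 K.
W_by = nCᵥ(T₁ − T₂) = (3.65)(20.79)(481 − 293.5) = 14228 J.
Work on gas = −W_by = -14228 J.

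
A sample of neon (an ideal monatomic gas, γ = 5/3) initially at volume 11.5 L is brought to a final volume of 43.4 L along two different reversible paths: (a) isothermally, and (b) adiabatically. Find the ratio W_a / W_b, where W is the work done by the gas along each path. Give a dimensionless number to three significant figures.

W_a / W_b ≈ 1.51

Path (a) isothermal: W = P₁V₁ ln(V₂/V₁) → W_a/(P₁V₁) = 1.328.
Path (b) adiabatic: W = P₁V₁(1 − (V₁/V₂)^(γ−1))/(γ−1) → W_b/(P₁V₁) = 0.8812.
W_a / W_b = 1.328 / 0.8812 = 1.507.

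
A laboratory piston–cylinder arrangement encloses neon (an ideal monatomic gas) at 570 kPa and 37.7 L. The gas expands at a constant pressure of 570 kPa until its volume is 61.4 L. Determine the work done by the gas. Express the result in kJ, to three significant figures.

Isobaric: W = P ΔV.
W = (570 kPa)(61.4 − 37.7 L) = (570)(23.7) = 13509 J.

W ≈ 13.5 kJ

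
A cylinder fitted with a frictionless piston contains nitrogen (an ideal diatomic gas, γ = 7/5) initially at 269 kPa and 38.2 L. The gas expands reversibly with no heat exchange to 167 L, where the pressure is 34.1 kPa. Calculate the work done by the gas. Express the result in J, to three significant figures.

W ≈ 11500 J

Adiabatic: W = (P₁V₁ − P₂V₂)/(γ − 1) with γ = 7/5.
P₁V₁ = 10276 J, P₂V₂ = 5695 J.
W = (10276 − 5695) / 0.4 = 11453 J.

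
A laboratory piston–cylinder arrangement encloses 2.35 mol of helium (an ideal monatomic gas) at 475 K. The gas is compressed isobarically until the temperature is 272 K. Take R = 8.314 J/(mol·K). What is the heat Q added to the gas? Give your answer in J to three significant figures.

Q ≈ -9920 J

Isobaric: W = nRΔT = (2.35)(8.314)(-203) = -3966 J.
ΔU = nCᵥΔT with Cᵥ = 3R/2: ΔU = (2.35)(12.47)(-203) = -5949 J.
Q = ΔU + W = -5949 − 3966 = -9915 J.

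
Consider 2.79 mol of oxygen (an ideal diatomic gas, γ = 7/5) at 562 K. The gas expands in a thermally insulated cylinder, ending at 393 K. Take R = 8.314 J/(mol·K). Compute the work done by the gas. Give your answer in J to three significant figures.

Adiabatic ⇒ Q = 0, so W_by = −ΔU = nCᵥ(T₁ − T₂).
Cᵥ = 5R/2 = 20.79 J/(mol·K).
W = (2.79)(20.79)(562 − 393) = 9800 J.

W ≈ 9800 J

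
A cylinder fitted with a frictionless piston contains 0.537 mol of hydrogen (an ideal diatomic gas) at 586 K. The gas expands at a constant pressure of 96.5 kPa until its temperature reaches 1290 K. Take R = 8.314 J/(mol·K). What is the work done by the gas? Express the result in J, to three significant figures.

Isobaric: W = P ΔV = nR ΔT.
W = (0.537)(8.314)(1290 − 586) = 3143 J.

W ≈ 3140 J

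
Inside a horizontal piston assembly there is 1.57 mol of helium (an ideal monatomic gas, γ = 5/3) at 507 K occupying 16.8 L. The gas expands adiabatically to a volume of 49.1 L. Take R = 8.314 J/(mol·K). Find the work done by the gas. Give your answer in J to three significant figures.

Adiabatic: TV^(γ−1) = const with γ = 5/3.
T₂ = T₁ (V₁/V₂)^(γ−1) = 507 × (16.8/49.1)^0.667 = 507 × 0.4892 = 248 K.
W_by = nCᵥ(T₁ − T₂) = (1.57)(12.47)(507 − 248) = 5071 J.

W ≈ 5070 J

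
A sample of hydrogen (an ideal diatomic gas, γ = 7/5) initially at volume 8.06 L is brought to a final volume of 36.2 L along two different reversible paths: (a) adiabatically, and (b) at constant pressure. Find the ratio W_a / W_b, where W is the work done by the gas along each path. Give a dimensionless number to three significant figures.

W_a / W_b ≈ 0.323

Path (a) adiabatic: W = P₁V₁(1 − (V₁/V₂)^(γ−1))/(γ−1) → W_a/(P₁V₁) = 1.129.
Path (b) isobaric: W = P₁(V₂ − V₁) → W_b/(P₁V₁) = 3.491.
W_a / W_b = 1.129 / 3.491 = 0.3234.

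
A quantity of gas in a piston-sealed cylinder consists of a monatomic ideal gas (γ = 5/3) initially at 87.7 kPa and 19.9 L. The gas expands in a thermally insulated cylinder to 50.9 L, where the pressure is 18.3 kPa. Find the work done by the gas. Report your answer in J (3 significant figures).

W ≈ 1220 J

Adiabatic: W = (P₁V₁ − P₂V₂)/(γ − 1) with γ = 5/3.
P₁V₁ = 1745 J, P₂V₂ = 931.5 J.
W = (1745 − 931.5) / 0.6667 = 1221 J.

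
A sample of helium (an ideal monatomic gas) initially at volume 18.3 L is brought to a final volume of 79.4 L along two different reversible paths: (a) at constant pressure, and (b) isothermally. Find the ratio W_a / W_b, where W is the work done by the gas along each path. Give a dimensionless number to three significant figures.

Path (a) isobaric: W = P₁(V₂ − V₁) → W_a/(P₁V₁) = 3.339.
Path (b) isothermal: W = P₁V₁ ln(V₂/V₁) → W_b/(P₁V₁) = 1.468.
W_a / W_b = 3.339 / 1.468 = 2.275.

W_a / W_b ≈ 2.28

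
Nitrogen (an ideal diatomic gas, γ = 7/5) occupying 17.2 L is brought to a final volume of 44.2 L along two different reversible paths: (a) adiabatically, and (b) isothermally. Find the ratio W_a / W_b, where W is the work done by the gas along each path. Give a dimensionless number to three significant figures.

W_a / W_b ≈ 0.833

Path (a) adiabatic: W = P₁V₁(1 − (V₁/V₂)^(γ−1))/(γ−1) → W_a/(P₁V₁) = 0.7861.
Path (b) isothermal: W = P₁V₁ ln(V₂/V₁) → W_b/(P₁V₁) = 0.9438.
W_a / W_b = 0.7861 / 0.9438 = 0.8329.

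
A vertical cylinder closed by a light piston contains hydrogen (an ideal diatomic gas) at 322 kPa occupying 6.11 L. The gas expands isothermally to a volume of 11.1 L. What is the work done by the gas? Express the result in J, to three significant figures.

W ≈ 1170 J

Isothermal: W = nRT ln(V₂/V₁) = P₁V₁ ln(V₂/V₁).
P₁V₁ = (322 kPa)(6.11 L) = 1967 J.
W = 1967 × ln(11.1/6.11) = 1967 × 0.597
W_by_gas = 1175 J.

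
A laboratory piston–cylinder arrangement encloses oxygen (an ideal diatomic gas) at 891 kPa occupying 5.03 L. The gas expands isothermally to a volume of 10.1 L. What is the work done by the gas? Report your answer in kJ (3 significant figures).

Isothermal: W = nRT ln(V₂/V₁) = P₁V₁ ln(V₂/V₁).
P₁V₁ = (891 kPa)(5.03 L) = 4482 J.
W = 4482 × ln(10.1/5.03) = 4482 × 0.6971
W_by_gas = 3124 J.

W ≈ 3.12 kJ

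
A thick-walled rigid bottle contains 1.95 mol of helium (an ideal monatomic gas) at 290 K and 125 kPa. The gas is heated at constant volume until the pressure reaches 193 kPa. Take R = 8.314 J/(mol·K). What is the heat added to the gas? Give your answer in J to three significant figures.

Q ≈ 3840 J

Constant volume ⇒ W = 0, so Q = ΔU = nCᵥΔT with Cᵥ = 3R/2 = 12.47 J/(mol·K).
At constant V, T₂/T₁ = P₂/P₁ ⇒ ΔT = T₁(P₂/P₁ − 1) = 290·(193/125 − 1) = 157.8 K.
ΔU = (1.95)(12.47)(157.8) = 3836 J.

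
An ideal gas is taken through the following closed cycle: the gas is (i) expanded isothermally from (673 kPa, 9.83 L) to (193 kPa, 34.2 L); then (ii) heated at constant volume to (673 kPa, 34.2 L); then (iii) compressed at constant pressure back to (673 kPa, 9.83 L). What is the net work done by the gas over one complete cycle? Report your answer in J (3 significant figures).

W_net ≈ -8150 J

Leg (i): W = PᵢVᵢ ln(V_f/Vᵢ) = (6616) ln(34.2/9.83) = 8248 J.
Leg (ii): W = 0.
Leg (iii): W = PΔV = (673)(9.83 − 34.2) = -16401 J.
W_net = 8248 − 16401 = -8153 J.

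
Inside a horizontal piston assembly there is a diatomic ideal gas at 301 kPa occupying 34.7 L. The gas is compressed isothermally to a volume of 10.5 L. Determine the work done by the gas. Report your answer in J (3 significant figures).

Isothermal: W = nRT ln(V₂/V₁) = P₁V₁ ln(V₂/V₁).
P₁V₁ = (301 kPa)(34.7 L) = 10445 J.
W = 10445 × ln(10.5/34.7) = 10445 × -1.195
W_by_gas = -12485 J.

W ≈ -12500 J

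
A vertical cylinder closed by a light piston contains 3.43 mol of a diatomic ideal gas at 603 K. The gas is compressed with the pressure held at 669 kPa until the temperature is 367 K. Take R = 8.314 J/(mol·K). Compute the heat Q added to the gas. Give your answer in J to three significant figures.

Isobaric: W = nRΔT = (3.43)(8.314)(-236) = -6730 J.
ΔU = nCᵥΔT with Cᵥ = 5R/2: ΔU = (3.43)(20.79)(-236) = -16825 J.
Q = ΔU + W = -16825 − 6730 = -23555 J.

Q ≈ -23600 J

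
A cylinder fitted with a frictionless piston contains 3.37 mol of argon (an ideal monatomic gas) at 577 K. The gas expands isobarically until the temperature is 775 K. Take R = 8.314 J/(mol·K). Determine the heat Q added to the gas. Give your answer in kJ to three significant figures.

Q ≈ 13.9 kJ

Isobaric: W = nRΔT = (3.37)(8.314)(198) = 5548 J.
ΔU = nCᵥΔT with Cᵥ = 3R/2: ΔU = (3.37)(12.47)(198) = 8321 J.
Q = ΔU + W = 8321 + 5548 = 13869 J.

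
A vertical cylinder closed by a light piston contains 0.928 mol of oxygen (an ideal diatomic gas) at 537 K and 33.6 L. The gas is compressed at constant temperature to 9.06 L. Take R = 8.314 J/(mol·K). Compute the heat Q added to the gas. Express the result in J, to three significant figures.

Isothermal ⇒ ΔU = 0, so Q = W = nRT ln(V₂/V₁).
Q = (0.928)(8.314)(537) ln(9.06/33.6) = 4143 × -1.311 = -5430 J.

Q ≈ -5430 J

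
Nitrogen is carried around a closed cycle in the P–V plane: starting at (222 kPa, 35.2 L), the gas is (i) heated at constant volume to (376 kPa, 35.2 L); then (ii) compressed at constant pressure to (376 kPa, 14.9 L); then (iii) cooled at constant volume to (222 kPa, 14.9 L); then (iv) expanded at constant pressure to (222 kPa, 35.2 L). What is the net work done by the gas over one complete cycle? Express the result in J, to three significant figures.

Constant-volume legs do no work.
W(ii) = (376)(14.9 − 35.2) = -7633 J; W(iv) = (222)(35.2 − 14.9) = 4507 J.
W_net = -7633 + 4507 = -3126 J (the counter-clockwise enclosed area).

W_net ≈ -3130 J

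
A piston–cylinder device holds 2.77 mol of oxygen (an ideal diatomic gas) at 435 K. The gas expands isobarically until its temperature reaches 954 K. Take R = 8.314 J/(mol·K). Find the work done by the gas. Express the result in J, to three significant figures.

W ≈ 12000 J

Isobaric: W = P ΔV = nR ΔT.
W = (2.77)(8.314)(954 − 435) = 11952 J.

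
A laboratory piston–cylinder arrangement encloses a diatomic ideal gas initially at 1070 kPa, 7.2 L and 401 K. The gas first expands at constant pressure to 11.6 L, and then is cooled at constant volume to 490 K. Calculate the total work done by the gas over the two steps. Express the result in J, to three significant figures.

Step 1 (isobaric): W = PΔV = (1070 kPa)(11.6 − 7.2 L) = 4708 J.
Step 2 (isochoric): W = 0 (constant volume).
W_total = 4708 + 0 = 4708 J.

W_total ≈ 4710 J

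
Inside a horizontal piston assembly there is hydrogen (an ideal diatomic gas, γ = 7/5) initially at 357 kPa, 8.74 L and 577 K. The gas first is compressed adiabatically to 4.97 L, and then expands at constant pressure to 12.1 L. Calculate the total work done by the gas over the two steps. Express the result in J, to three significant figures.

W_total ≈ 3630 J

Step 1 (adiabatic): W = (P₁V₁ − P₂V₂)/(γ−1) = (3120 − 3911)/0.4 = -1976 J.
After step 1: P = 786.8 kPa, V = 4.97 L, T = 723.2 K.
Step 2 (isobaric): W = PΔV = (786.8 kPa)(12.1 − 4.97 L) = 5610 J.
W_total = -1976 + 5610 = 3634 J.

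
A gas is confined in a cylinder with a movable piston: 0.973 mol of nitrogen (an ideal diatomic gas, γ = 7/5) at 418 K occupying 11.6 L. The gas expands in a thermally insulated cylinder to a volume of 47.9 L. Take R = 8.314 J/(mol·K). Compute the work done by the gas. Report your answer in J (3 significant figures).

W ≈ 3660 J

Adiabatic: TV^(γ−1) = const with γ = 7/5.
T₂ = T₁ (V₁/V₂)^(γ−1) = 418 × (11.6/47.9)^0.4 = 418 × 0.5671 = 237 K.
W_by = nCᵥ(T₁ − T₂) = (0.973)(20.79)(418 − 237) = 3660 J.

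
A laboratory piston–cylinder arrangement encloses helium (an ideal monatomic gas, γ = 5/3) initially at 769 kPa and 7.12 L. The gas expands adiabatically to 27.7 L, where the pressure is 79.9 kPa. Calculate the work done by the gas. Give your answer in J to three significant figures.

Adiabatic: W = (P₁V₁ − P₂V₂)/(γ − 1) with γ = 5/3.
P₁V₁ = 5475 J, P₂V₂ = 2213 J.
W = (5475 − 2213) / 0.6667 = 4893 J.

W ≈ 4890 J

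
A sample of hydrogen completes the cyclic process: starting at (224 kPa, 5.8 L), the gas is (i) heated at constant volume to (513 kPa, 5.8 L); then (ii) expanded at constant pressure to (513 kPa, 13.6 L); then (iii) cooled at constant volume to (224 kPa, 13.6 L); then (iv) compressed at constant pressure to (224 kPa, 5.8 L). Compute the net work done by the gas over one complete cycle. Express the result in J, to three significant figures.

Constant-volume legs do no work.
W(ii) = (513)(13.6 − 5.8) = 4001 J; W(iv) = (224)(5.8 − 13.6) = -1747 J.
W_net = 4001 − 1747 = 2254 J (the clockwise enclosed area).

W_net ≈ 2250 J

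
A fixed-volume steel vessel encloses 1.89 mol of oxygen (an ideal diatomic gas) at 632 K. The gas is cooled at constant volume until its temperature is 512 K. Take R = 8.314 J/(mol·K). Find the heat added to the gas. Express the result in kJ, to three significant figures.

Q ≈ -4.71 kJ

Constant volume ⇒ W = 0, so Q = ΔU = nCᵥΔT with Cᵥ = 5R/2 = 20.79 J/(mol·K).
ΔU = (1.89)(20.79)(512 − 632) = -4714 J.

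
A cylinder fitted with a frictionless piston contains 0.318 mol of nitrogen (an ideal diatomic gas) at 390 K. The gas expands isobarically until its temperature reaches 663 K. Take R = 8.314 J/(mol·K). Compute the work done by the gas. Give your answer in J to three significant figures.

Isobaric: W = P ΔV = nR ΔT.
W = (0.318)(8.314)(663 − 390) = 721.8 J.

W ≈ 722 J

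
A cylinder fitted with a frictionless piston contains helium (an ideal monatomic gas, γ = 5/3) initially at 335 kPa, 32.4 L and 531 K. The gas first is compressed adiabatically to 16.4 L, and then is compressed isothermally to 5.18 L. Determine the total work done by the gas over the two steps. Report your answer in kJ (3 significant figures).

W_total ≈ -29.0 kJ

Step 1 (adiabatic): W = (P₁V₁ − P₂V₂)/(γ−1) = (10854 − 17089)/0.667 = -9353 J.
After step 1: P = 1042 kPa, V = 16.4 L, T = 836 K.
Step 2 (isothermal): W = P₁V₁ ln(V₂/V₁) = (17089) ln(5.18/16.4) = -19695 J.
W_total = -9353 − 19695 = -29048 J.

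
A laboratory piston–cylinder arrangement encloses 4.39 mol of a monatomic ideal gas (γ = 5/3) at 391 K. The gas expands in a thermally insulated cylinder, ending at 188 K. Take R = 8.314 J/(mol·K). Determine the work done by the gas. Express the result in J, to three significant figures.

W ≈ 11100 J

Adiabatic ⇒ Q = 0, so W_by = −ΔU = nCᵥ(T₁ − T₂).
Cᵥ = 3R/2 = 12.47 J/(mol·K).
W = (4.39)(12.47)(391 − 188) = 11114 J.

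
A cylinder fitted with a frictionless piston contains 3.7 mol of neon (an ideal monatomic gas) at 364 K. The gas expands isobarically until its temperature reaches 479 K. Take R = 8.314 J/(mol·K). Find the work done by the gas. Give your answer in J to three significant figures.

W ≈ 3540 J

Isobaric: W = P ΔV = nR ΔT.
W = (3.7)(8.314)(479 − 364) = 3538 J.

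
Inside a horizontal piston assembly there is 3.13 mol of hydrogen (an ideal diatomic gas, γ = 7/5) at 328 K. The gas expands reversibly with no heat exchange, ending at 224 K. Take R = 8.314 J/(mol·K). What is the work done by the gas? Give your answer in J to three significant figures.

Adiabatic ⇒ Q = 0, so W_by = −ΔU = nCᵥ(T₁ − T₂).
Cᵥ = 5R/2 = 20.79 J/(mol·K).
W = (3.13)(20.79)(328 − 224) = 6766 J.

W ≈ 6770 J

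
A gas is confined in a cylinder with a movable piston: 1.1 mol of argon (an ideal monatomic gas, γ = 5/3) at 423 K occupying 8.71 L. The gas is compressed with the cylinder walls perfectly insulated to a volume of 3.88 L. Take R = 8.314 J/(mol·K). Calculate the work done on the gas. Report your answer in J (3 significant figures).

Adiabatic: TV^(γ−1) = const with γ = 5/3.
T₂ = T₁ (V₁/V₂)^(γ−1) = 423 × (8.71/3.88)^0.667 = 423 × 1.714 = 725.2 K.
W_by = nCᵥ(T₁ − T₂) = (1.1)(12.47)(423 − 725.2) = -4146 J.
Work on gas = −W_by = 4146 J.

W ≈ 4150 J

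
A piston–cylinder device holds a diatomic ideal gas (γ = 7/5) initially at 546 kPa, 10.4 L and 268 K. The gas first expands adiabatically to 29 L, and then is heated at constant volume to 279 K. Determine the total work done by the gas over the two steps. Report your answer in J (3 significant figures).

Step 1 (adiabatic): W = (P₁V₁ − P₂V₂)/(γ−1) = (5678 − 3768)/0.4 = 4777 J.
Step 2 (isochoric): W = 0 (constant volume).
W_total = 4777 + 0 = 4777 J.

W_total ≈ 4780 J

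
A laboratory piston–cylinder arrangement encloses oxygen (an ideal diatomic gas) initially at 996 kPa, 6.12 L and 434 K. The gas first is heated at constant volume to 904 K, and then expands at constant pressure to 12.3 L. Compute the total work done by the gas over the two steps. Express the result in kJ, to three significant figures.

Step 1 (isochoric): W = 0 (constant volume).
After step 1: P = 2075 kPa (V unchanged).
Step 2 (isobaric): W = PΔV = (2075 kPa)(12.3 − 6.12 L) = 12821 J.
W_total = 0 + 12821 = 12821 J.

W_total ≈ 12.8 kJ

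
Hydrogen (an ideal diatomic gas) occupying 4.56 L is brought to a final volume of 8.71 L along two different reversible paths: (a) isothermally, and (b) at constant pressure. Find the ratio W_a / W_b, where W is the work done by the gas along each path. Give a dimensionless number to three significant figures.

Path (a) isothermal: W = P₁V₁ ln(V₂/V₁) → W_a/(P₁V₁) = 0.6471.
Path (b) isobaric: W = P₁(V₂ − V₁) → W_b/(P₁V₁) = 0.9101.
W_a / W_b = 0.6471 / 0.9101 = 0.7111.

W_a / W_b ≈ 0.711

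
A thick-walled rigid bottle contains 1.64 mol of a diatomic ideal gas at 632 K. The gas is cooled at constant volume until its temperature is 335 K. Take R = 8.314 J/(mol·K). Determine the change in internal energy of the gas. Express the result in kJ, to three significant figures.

Constant volume ⇒ W = 0, so Q = ΔU = nCᵥΔT with Cᵥ = 5R/2 = 20.79 J/(mol·K).
ΔU = (1.64)(20.79)(335 − 632) = -10124 J.

ΔU ≈ -10.1 kJ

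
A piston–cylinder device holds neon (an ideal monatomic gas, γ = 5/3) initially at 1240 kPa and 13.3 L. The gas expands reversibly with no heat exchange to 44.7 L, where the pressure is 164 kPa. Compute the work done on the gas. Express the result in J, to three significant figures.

Adiabatic: W = (P₁V₁ − P₂V₂)/(γ − 1) with γ = 5/3.
P₁V₁ = 16492 J, P₂V₂ = 7331 J.
W = (16492 − 7331) / 0.6667 = 13742 J.
Work on gas = −W_by = -13742 J.

W ≈ -13700 J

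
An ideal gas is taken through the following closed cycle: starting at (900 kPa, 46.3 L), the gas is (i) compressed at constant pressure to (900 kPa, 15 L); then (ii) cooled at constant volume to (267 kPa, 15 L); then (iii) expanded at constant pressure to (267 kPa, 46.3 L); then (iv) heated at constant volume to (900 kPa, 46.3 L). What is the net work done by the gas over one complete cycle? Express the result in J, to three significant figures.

W_net ≈ -19800 J

Constant-volume legs do no work.
W(i) = (900)(15 − 46.3) = -28170 J; W(iii) = (267)(46.3 − 15) = 8357 J.
W_net = -28170 + 8357 = -19813 J (the counter-clockwise enclosed area).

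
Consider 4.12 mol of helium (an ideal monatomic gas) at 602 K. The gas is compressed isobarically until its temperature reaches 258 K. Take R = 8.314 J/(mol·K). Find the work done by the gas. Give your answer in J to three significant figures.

W ≈ -11800 J

Isobaric: W = P ΔV = nR ΔT.
W = (4.12)(8.314)(258 − 602) = -11783 J.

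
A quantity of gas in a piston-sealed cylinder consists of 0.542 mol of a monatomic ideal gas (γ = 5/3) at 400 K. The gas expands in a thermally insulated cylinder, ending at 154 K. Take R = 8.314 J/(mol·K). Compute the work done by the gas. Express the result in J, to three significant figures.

Adiabatic ⇒ Q = 0, so W_by = −ΔU = nCᵥ(T₁ − T₂).
Cᵥ = 3R/2 = 12.47 J/(mol·K).
W = (0.542)(12.47)(400 − 154) = 1663 J.

W ≈ 1660 J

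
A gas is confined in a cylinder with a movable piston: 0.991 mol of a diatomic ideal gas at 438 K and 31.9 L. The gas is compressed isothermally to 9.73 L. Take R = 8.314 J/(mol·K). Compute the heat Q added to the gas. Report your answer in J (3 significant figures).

Q ≈ -4290 J

Isothermal ⇒ ΔU = 0, so Q = W = nRT ln(V₂/V₁).
Q = (0.991)(8.314)(438) ln(9.73/31.9) = 3609 × -1.187 = -4285 J.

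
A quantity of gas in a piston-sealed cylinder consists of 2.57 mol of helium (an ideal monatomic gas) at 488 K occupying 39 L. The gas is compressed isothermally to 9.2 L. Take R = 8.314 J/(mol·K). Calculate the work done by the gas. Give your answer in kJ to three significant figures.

W ≈ -15.1 kJ

Isothermal: W = nRT ln(V₂/V₁).
W = (2.57)(8.314)(488) × ln(9.2/39)
  = 10427 × -1.444
W_by_gas = -15060 J.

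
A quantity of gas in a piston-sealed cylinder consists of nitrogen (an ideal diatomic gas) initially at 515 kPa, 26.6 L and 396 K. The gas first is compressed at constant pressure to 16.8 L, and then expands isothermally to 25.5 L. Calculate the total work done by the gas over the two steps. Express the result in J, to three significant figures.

Step 1 (isobaric): W = PΔV = (515 kPa)(16.8 − 26.6 L) = -5047 J.
After step 1: P = 515 kPa, V = 16.8 L, T = 250.1 K.
Step 2 (isothermal): W = P₁V₁ ln(V₂/V₁) = (8652) ln(25.5/16.8) = 3610 J.
W_total = -5047 + 3610 = -1437 J.

W_total ≈ -1440 J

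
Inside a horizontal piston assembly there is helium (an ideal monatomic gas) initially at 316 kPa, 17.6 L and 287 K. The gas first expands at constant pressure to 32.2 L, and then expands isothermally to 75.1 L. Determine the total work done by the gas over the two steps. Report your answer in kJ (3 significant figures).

W_total ≈ 13.2 kJ

Step 1 (isobaric): W = PΔV = (316 kPa)(32.2 − 17.6 L) = 4614 J.
After step 1: P = 316 kPa, V = 32.2 L, T = 525.1 K.
Step 2 (isothermal): W = P₁V₁ ln(V₂/V₁) = (10175) ln(75.1/32.2) = 8617 J.
W_total = 4614 + 8617 = 13231 J.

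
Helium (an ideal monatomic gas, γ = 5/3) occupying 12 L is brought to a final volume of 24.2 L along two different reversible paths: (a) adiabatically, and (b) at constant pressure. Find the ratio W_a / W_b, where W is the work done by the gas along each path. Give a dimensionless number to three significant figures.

Path (a) adiabatic: W = P₁V₁(1 − (V₁/V₂)^(γ−1))/(γ−1) → W_a/(P₁V₁) = 0.5603.
Path (b) isobaric: W = P₁(V₂ − V₁) → W_b/(P₁V₁) = 1.017.
W_a / W_b = 0.5603 / 1.017 = 0.5511.

W_a / W_b ≈ 0.551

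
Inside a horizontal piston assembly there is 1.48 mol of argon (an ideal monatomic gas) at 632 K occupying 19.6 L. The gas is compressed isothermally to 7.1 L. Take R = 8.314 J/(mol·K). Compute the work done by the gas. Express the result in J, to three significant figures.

Isothermal: W = nRT ln(V₂/V₁).
W = (1.48)(8.314)(632) × ln(7.1/19.6)
  = 7777 × -1.015
W_by_gas = -7897 J.

W ≈ -7900 J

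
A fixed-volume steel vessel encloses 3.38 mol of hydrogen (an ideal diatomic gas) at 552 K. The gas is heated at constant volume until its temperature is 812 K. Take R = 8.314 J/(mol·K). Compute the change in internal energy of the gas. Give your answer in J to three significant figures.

ΔU ≈ 18300 J

Constant volume ⇒ W = 0, so Q = ΔU = nCᵥΔT with Cᵥ = 5R/2 = 20.79 J/(mol·K).
ΔU = (3.38)(20.79)(812 − 552) = 18266 J.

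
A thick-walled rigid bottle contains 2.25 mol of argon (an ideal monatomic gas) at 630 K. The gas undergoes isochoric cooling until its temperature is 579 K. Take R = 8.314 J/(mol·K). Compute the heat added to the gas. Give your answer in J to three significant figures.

Constant volume ⇒ W = 0, so Q = ΔU = nCᵥΔT with Cᵥ = 3R/2 = 12.47 J/(mol·K).
ΔU = (2.25)(12.47)(579 − 630) = -1431 J.

Q ≈ -1430 J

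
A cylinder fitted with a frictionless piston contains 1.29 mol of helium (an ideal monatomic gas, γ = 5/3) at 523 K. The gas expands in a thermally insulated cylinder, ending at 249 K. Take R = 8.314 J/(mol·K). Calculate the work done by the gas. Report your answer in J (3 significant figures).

Adiabatic ⇒ Q = 0, so W_by = −ΔU = nCᵥ(T₁ − T₂).
Cᵥ = 3R/2 = 12.47 J/(mol·K).
W = (1.29)(12.47)(523 − 249) = 4408 J.

W ≈ 4410 J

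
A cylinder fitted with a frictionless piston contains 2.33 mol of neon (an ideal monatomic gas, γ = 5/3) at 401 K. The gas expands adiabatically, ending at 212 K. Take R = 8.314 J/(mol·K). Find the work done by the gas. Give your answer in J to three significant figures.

W ≈ 5490 J

Adiabatic ⇒ Q = 0, so W_by = −ΔU = nCᵥ(T₁ − T₂).
Cᵥ = 3R/2 = 12.47 J/(mol·K).
W = (2.33)(12.47)(401 − 212) = 5492 J.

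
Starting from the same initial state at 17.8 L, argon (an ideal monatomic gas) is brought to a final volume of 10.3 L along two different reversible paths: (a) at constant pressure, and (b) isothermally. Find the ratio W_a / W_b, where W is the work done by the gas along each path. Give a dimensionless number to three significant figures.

W_a / W_b ≈ 0.770

Path (a) isobaric: W = P₁(V₂ − V₁) → W_a/(P₁V₁) = -0.4213.
Path (b) isothermal: W = P₁V₁ ln(V₂/V₁) → W_b/(P₁V₁) = -0.5471.
W_a / W_b = -0.4213 / -0.5471 = 0.7702.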